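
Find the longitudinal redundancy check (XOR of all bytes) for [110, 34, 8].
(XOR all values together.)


XOR chain: 110 ^ 34 ^ 8 = 68

68


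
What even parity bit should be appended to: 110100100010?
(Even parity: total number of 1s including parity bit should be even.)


Number of 1s in data: 5
Parity bit: 1

1


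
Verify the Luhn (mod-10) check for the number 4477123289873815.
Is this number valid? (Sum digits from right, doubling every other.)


Luhn sum = 87
87 mod 10 = 7

Invalid (Luhn sum mod 10 = 7)


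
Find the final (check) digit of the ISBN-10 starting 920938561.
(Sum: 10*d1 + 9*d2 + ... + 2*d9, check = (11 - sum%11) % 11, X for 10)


Weighted sum: 269
269 mod 11 = 5

Check digit: 6


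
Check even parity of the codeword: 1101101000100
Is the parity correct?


Number of 1s: 6

Yes, parity is correct (6 ones)


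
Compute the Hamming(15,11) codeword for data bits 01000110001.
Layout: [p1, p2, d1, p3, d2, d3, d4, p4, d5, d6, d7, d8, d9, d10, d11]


Parity bits: p1=1, p2=1, p3=0, p4=1

110010010110001


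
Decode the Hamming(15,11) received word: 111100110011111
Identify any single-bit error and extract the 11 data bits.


Syndrome = 0: no error detected

Data: 10010011111 (no errors)


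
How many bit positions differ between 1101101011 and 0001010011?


XOR: 1100111000
Count of 1s: 5

5


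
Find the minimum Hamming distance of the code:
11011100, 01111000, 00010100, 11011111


Comparing all pairs, minimum distance: 2
Can detect 1 errors, correct 0 errors

2


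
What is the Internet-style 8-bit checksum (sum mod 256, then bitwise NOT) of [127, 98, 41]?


Sum = 266 mod 256 = 10
Complement = 245

245


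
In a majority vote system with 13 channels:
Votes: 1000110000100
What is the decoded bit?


Ones: 4 out of 13
Threshold: 7

0 (4/13 voted 1)


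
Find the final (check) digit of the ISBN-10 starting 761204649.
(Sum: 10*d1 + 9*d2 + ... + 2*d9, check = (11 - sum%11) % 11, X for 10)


Weighted sum: 220
220 mod 11 = 0

Check digit: 0


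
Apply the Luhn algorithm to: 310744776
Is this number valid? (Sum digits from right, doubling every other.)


Luhn sum = 40
40 mod 10 = 0

Valid (Luhn sum mod 10 = 0)


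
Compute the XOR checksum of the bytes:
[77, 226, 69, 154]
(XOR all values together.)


XOR chain: 77 ^ 226 ^ 69 ^ 154 = 112

112


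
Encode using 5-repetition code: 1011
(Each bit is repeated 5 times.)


Each bit -> 5 copies

11111000001111111111


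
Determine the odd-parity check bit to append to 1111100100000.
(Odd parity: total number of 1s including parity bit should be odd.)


Number of 1s in data: 6
Parity bit: 1

1


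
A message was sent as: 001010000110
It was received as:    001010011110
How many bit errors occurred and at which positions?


XOR: 000000011000

2 error(s) at position(s): 7, 8


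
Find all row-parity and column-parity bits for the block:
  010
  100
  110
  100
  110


Row parities: 11010
Column parities: 010

Row P: 11010, Col P: 010, Corner: 1


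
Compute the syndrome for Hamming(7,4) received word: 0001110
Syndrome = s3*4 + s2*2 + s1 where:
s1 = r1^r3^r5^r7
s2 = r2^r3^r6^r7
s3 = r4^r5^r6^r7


s1=1, s2=1, s3=1

Syndrome = 7 (error at position 7)


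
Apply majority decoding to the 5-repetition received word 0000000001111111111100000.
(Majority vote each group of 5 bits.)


Groups: 00000, 00001, 11111, 11111, 00000
Majority votes: 00110

00110


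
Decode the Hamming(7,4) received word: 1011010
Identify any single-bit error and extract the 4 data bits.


Syndrome = 0: no error detected

Data: 1010 (no errors)


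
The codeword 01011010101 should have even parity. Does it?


Number of 1s: 6

Yes, parity is correct (6 ones)


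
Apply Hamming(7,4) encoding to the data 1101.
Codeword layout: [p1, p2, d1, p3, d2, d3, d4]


Parity bits: p1=1, p2=0, p3=0

1010101


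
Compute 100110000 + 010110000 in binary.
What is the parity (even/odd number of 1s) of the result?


100110000 = 304
010110000 = 176
Sum = 480 = 111100000
1s count = 4

even parity (4 ones in 111100000)


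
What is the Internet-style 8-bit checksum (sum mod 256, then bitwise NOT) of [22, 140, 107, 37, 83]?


Sum = 389 mod 256 = 133
Complement = 122

122


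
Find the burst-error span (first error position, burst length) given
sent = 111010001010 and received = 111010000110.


XOR: 000000001100

Burst at position 8, length 2


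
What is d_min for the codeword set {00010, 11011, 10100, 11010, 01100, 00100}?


Comparing all pairs, minimum distance: 1
Can detect 0 errors, correct 0 errors

1


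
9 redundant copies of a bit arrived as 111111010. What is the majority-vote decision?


Ones: 7 out of 9
Threshold: 5

1 (7/9 voted 1)


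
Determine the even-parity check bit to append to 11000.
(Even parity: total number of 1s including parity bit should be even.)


Number of 1s in data: 2
Parity bit: 0

0


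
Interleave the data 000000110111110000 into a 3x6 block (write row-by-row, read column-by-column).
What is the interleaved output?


Matrix:
  000000
  110111
  110000
Read columns: 011011000010010010

011011000010010010


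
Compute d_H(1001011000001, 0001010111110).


XOR: 1000001111111
Count of 1s: 8

8


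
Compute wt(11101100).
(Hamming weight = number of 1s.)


Counting 1s in 11101100

5


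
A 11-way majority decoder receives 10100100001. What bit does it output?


Ones: 4 out of 11
Threshold: 6

0 (4/11 voted 1)


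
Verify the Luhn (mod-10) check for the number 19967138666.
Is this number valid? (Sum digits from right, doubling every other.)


Luhn sum = 56
56 mod 10 = 6

Invalid (Luhn sum mod 10 = 6)


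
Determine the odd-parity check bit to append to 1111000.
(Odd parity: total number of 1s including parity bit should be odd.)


Number of 1s in data: 4
Parity bit: 1

1


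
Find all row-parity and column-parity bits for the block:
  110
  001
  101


Row parities: 010
Column parities: 010

Row P: 010, Col P: 010, Corner: 1


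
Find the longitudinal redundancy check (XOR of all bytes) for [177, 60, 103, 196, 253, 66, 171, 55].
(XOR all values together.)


XOR chain: 177 ^ 60 ^ 103 ^ 196 ^ 253 ^ 66 ^ 171 ^ 55 = 13

13


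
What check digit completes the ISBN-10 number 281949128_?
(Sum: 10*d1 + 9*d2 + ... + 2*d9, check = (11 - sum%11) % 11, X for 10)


Weighted sum: 258
258 mod 11 = 5

Check digit: 6


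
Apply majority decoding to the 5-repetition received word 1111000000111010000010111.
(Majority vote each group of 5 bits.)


Groups: 11110, 00000, 11101, 00000, 10111
Majority votes: 10101

10101


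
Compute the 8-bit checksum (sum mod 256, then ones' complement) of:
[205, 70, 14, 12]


Sum = 301 mod 256 = 45
Complement = 210

210


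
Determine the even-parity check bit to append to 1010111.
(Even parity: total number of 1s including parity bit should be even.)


Number of 1s in data: 5
Parity bit: 1

1


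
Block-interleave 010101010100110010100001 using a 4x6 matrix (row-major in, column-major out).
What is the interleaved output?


Matrix:
  010101
  010100
  110010
  100001
Read columns: 001111100000110000101001

001111100000110000101001


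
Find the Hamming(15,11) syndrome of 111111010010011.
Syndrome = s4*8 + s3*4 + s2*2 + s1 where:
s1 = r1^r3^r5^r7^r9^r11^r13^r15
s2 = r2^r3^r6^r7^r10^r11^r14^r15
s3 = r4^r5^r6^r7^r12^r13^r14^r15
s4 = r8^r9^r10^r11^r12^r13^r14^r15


s1=1, s2=0, s3=1, s4=0

Syndrome = 5 (error at position 5)


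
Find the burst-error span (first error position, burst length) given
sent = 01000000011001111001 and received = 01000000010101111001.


XOR: 00000000001100000000

Burst at position 10, length 2


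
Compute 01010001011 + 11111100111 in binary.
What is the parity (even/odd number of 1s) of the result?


01010001011 = 651
11111100111 = 2023
Sum = 2674 = 101001110010
1s count = 6

even parity (6 ones in 101001110010)


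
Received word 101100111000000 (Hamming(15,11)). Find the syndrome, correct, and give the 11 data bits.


Syndrome = 0: no error detected

Data: 10011000000 (no errors)


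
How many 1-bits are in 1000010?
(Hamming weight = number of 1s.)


Counting 1s in 1000010

2


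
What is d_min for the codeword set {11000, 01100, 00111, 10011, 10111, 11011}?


Comparing all pairs, minimum distance: 1
Can detect 0 errors, correct 0 errors

1


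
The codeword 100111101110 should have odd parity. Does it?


Number of 1s: 8

No, parity error (8 ones)


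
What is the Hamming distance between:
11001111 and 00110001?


XOR: 11111110
Count of 1s: 7

7


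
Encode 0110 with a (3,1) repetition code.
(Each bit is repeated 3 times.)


Each bit -> 3 copies

000111111000


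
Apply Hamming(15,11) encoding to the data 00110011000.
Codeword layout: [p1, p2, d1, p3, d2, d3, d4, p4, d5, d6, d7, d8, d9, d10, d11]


Parity bits: p1=0, p2=1, p3=1, p4=0

010101100011000


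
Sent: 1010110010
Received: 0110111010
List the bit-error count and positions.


XOR: 1100001000

3 error(s) at position(s): 0, 1, 6


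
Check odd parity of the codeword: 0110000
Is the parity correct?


Number of 1s: 2

No, parity error (2 ones)


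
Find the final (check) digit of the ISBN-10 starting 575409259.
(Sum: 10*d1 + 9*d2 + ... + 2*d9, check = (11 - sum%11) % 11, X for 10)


Weighted sum: 267
267 mod 11 = 3

Check digit: 8


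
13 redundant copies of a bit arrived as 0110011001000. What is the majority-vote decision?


Ones: 5 out of 13
Threshold: 7

0 (5/13 voted 1)


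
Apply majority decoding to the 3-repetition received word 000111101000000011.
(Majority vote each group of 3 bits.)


Groups: 000, 111, 101, 000, 000, 011
Majority votes: 011001

011001


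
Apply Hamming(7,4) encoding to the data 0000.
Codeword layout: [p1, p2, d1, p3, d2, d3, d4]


Parity bits: p1=0, p2=0, p3=0

0000000


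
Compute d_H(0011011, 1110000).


XOR: 1101011
Count of 1s: 5

5


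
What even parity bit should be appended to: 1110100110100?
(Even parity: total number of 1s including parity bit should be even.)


Number of 1s in data: 7
Parity bit: 1

1


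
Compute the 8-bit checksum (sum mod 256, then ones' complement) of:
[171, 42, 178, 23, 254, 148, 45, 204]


Sum = 1065 mod 256 = 41
Complement = 214

214


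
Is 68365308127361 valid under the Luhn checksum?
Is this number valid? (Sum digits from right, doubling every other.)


Luhn sum = 51
51 mod 10 = 1

Invalid (Luhn sum mod 10 = 1)


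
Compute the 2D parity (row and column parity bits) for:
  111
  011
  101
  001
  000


Row parities: 10010
Column parities: 000

Row P: 10010, Col P: 000, Corner: 0


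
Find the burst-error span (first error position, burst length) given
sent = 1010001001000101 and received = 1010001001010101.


XOR: 0000000000010000

Burst at position 11, length 1


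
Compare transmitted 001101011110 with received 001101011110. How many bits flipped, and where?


XOR: 000000000000

0 errors (received matches sent)


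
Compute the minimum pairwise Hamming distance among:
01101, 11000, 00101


Comparing all pairs, minimum distance: 1
Can detect 0 errors, correct 0 errors

1


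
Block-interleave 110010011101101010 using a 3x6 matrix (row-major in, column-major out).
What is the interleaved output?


Matrix:
  110010
  011101
  101010
Read columns: 101110011010101010

101110011010101010


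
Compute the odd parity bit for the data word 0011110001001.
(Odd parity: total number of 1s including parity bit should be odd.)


Number of 1s in data: 6
Parity bit: 1

1


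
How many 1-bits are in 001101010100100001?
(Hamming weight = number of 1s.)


Counting 1s in 001101010100100001

7


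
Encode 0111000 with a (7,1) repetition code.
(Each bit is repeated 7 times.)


Each bit -> 7 copies

0000000111111111111111111111000000000000000000000


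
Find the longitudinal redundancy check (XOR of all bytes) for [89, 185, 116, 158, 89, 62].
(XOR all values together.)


XOR chain: 89 ^ 185 ^ 116 ^ 158 ^ 89 ^ 62 = 109

109


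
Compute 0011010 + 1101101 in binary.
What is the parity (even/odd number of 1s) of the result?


0011010 = 26
1101101 = 109
Sum = 135 = 10000111
1s count = 4

even parity (4 ones in 10000111)


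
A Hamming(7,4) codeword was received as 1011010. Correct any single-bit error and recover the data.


Syndrome = 0: no error detected

Data: 1010 (no errors)


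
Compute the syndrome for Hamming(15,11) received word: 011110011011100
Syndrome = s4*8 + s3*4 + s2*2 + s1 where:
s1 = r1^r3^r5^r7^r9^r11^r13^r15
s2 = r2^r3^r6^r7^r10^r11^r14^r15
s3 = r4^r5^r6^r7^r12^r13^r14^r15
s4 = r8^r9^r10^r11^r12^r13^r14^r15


s1=1, s2=1, s3=0, s4=1

Syndrome = 11 (error at position 11)


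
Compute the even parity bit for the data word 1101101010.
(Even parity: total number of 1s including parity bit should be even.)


Number of 1s in data: 6
Parity bit: 0

0


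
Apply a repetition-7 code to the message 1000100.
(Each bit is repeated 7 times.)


Each bit -> 7 copies

1111111000000000000000000000111111100000000000000


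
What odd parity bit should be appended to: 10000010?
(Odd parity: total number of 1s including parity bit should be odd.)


Number of 1s in data: 2
Parity bit: 1

1


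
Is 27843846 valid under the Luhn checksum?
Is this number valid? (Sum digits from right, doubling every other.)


Luhn sum = 50
50 mod 10 = 0

Valid (Luhn sum mod 10 = 0)


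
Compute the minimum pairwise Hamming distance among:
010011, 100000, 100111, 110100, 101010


Comparing all pairs, minimum distance: 2
Can detect 1 errors, correct 0 errors

2


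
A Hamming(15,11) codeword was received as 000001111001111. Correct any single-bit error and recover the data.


Syndrome = 0: no error detected

Data: 00111001111 (no errors)


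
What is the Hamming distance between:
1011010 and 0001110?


XOR: 1010100
Count of 1s: 3

3


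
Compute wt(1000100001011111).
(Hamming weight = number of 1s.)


Counting 1s in 1000100001011111

8


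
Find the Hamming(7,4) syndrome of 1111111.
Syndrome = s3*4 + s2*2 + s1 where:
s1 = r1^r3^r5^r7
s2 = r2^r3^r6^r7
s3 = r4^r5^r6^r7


s1=0, s2=0, s3=0

Syndrome = 0 (no error)


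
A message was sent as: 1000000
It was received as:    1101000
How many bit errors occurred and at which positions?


XOR: 0101000

2 error(s) at position(s): 1, 3


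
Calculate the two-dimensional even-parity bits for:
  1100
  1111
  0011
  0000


Row parities: 0000
Column parities: 0000

Row P: 0000, Col P: 0000, Corner: 0


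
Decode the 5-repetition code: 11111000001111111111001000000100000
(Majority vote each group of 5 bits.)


Groups: 11111, 00000, 11111, 11111, 00100, 00001, 00000
Majority votes: 1011000

1011000


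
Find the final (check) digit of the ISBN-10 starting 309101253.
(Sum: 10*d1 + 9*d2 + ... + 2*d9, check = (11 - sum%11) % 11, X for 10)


Weighted sum: 143
143 mod 11 = 0

Check digit: 0


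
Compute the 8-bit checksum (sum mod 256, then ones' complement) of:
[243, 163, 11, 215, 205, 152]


Sum = 989 mod 256 = 221
Complement = 34

34


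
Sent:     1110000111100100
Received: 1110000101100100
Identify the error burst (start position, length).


XOR: 0000000010000000

Burst at position 8, length 1


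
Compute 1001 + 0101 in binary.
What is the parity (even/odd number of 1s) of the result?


1001 = 9
0101 = 5
Sum = 14 = 1110
1s count = 3

odd parity (3 ones in 1110)


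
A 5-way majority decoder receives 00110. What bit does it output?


Ones: 2 out of 5
Threshold: 3

0 (2/5 voted 1)


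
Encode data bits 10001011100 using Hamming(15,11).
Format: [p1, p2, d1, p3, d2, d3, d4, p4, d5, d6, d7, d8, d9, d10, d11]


Parity bits: p1=0, p2=0, p3=0, p4=0

001000001011100


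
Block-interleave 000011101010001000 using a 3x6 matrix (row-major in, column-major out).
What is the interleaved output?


Matrix:
  000011
  101010
  001000
Read columns: 010000011000110100

010000011000110100


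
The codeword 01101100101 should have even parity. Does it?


Number of 1s: 6

Yes, parity is correct (6 ones)


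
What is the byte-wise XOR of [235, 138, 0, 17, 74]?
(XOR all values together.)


XOR chain: 235 ^ 138 ^ 0 ^ 17 ^ 74 = 58

58


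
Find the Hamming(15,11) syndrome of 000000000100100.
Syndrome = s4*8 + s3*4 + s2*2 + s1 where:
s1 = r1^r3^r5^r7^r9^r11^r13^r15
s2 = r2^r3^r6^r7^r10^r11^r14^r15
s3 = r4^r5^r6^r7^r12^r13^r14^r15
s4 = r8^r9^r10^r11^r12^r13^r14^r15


s1=1, s2=1, s3=1, s4=0

Syndrome = 7 (error at position 7)


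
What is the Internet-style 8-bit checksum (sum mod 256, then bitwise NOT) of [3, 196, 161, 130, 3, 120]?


Sum = 613 mod 256 = 101
Complement = 154

154


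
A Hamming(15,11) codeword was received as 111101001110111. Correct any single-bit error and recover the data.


Syndrome = 6: error at position 6

Data: 10001110111 (corrected bit 6)


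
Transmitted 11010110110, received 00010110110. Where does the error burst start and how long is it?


XOR: 11000000000

Burst at position 0, length 2


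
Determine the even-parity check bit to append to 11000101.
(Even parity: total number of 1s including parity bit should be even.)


Number of 1s in data: 4
Parity bit: 0

0


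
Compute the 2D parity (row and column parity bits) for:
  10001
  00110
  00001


Row parities: 001
Column parities: 10110

Row P: 001, Col P: 10110, Corner: 1


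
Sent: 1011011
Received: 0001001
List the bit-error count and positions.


XOR: 1010010

3 error(s) at position(s): 0, 2, 5


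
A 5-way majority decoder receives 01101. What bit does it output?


Ones: 3 out of 5
Threshold: 3

1 (3/5 voted 1)


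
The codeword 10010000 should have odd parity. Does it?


Number of 1s: 2

No, parity error (2 ones)


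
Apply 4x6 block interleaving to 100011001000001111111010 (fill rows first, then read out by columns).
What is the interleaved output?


Matrix:
  100011
  001000
  001111
  111010
Read columns: 100100010111001010111010

100100010111001010111010


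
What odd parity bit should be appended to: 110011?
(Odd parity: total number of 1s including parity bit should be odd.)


Number of 1s in data: 4
Parity bit: 1

1


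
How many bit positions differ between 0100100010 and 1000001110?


XOR: 1100101100
Count of 1s: 5

5


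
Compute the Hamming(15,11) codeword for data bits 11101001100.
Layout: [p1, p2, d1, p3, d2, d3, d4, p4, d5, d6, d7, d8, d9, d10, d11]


Parity bits: p1=0, p2=0, p3=0, p4=1

001011011001100


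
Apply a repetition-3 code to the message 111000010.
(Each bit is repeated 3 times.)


Each bit -> 3 copies

111111111000000000000111000


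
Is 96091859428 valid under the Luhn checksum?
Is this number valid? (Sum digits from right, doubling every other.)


Luhn sum = 59
59 mod 10 = 9

Invalid (Luhn sum mod 10 = 9)


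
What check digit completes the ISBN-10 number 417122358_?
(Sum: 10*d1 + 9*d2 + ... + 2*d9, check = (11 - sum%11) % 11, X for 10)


Weighted sum: 177
177 mod 11 = 1

Check digit: X


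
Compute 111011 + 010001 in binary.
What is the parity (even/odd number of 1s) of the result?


111011 = 59
010001 = 17
Sum = 76 = 1001100
1s count = 3

odd parity (3 ones in 1001100)


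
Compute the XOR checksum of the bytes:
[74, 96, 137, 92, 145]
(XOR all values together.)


XOR chain: 74 ^ 96 ^ 137 ^ 92 ^ 145 = 110

110


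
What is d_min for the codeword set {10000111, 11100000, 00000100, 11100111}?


Comparing all pairs, minimum distance: 2
Can detect 1 errors, correct 0 errors

2


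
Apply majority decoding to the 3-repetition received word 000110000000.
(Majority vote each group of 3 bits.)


Groups: 000, 110, 000, 000
Majority votes: 0100

0100


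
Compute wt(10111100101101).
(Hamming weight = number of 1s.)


Counting 1s in 10111100101101

9


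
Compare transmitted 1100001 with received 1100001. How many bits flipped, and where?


XOR: 0000000

0 errors (received matches sent)


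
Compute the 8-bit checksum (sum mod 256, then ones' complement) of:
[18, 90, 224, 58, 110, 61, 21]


Sum = 582 mod 256 = 70
Complement = 185

185


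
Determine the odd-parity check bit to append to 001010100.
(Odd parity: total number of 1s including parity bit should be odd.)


Number of 1s in data: 3
Parity bit: 0

0


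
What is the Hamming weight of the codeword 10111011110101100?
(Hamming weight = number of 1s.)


Counting 1s in 10111011110101100

11


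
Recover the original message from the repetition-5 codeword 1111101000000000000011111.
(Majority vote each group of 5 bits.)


Groups: 11111, 01000, 00000, 00000, 11111
Majority votes: 10001

10001


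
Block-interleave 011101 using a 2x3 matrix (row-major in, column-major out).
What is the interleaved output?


Matrix:
  011
  101
Read columns: 011011

011011


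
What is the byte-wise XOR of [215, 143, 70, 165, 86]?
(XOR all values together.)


XOR chain: 215 ^ 143 ^ 70 ^ 165 ^ 86 = 237

237


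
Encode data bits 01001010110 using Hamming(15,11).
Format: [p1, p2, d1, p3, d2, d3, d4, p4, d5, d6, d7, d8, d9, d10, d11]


Parity bits: p1=0, p2=0, p3=1, p4=0

000110001010110


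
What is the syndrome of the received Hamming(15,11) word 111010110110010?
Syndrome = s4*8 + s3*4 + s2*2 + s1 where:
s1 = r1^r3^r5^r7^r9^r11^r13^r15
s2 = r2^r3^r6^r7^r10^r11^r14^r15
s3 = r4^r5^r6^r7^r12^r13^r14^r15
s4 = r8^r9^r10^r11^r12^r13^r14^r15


s1=1, s2=0, s3=1, s4=0

Syndrome = 5 (error at position 5)


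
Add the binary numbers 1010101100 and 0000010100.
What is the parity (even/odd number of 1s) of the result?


1010101100 = 684
0000010100 = 20
Sum = 704 = 1011000000
1s count = 3

odd parity (3 ones in 1011000000)


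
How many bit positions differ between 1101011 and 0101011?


XOR: 1000000
Count of 1s: 1

1


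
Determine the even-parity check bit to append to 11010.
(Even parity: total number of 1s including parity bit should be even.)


Number of 1s in data: 3
Parity bit: 1

1


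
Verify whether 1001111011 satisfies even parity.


Number of 1s: 7

No, parity error (7 ones)


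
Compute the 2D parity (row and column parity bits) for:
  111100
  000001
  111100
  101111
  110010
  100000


Row parities: 010111
Column parities: 111100

Row P: 010111, Col P: 111100, Corner: 0


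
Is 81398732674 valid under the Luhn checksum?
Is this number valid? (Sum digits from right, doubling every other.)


Luhn sum = 57
57 mod 10 = 7

Invalid (Luhn sum mod 10 = 7)


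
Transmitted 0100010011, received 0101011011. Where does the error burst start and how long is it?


XOR: 0001001000

Burst at position 3, length 4


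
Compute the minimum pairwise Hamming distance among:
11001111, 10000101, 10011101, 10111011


Comparing all pairs, minimum distance: 2
Can detect 1 errors, correct 0 errors

2


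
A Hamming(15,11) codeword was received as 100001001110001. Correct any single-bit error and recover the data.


Syndrome = 0: no error detected

Data: 00101110001 (no errors)


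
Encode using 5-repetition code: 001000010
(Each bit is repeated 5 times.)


Each bit -> 5 copies

000000000011111000000000000000000001111100000


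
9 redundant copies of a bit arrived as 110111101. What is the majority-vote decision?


Ones: 7 out of 9
Threshold: 5

1 (7/9 voted 1)


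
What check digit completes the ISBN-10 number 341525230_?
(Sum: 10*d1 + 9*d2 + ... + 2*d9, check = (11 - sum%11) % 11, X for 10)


Weighted sum: 163
163 mod 11 = 9

Check digit: 2


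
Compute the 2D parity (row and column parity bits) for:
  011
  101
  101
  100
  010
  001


Row parities: 000111
Column parities: 100

Row P: 000111, Col P: 100, Corner: 1


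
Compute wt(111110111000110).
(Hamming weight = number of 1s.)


Counting 1s in 111110111000110

10


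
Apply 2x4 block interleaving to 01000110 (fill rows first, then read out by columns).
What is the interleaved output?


Matrix:
  0100
  0110
Read columns: 00110100

00110100


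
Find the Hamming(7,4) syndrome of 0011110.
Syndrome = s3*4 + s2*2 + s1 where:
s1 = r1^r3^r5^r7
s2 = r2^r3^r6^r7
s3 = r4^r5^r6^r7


s1=0, s2=0, s3=1

Syndrome = 4 (error at position 4)


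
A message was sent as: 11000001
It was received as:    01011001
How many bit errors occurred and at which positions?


XOR: 10011000

3 error(s) at position(s): 0, 3, 4


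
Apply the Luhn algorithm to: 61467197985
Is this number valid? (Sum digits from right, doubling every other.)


Luhn sum = 59
59 mod 10 = 9

Invalid (Luhn sum mod 10 = 9)


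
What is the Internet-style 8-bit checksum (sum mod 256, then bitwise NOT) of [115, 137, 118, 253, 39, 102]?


Sum = 764 mod 256 = 252
Complement = 3

3


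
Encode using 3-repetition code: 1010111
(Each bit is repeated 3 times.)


Each bit -> 3 copies

111000111000111111111


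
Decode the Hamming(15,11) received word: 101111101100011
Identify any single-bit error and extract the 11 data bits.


Syndrome = 0: no error detected

Data: 11111100011 (no errors)


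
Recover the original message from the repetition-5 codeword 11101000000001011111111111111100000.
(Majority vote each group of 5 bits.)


Groups: 11101, 00000, 00010, 11111, 11111, 11111, 00000
Majority votes: 1001110

1001110


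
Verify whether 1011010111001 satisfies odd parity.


Number of 1s: 8

No, parity error (8 ones)


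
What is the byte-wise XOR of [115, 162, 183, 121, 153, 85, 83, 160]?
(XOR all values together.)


XOR chain: 115 ^ 162 ^ 183 ^ 121 ^ 153 ^ 85 ^ 83 ^ 160 = 32

32


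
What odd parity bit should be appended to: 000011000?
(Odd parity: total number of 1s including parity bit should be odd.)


Number of 1s in data: 2
Parity bit: 1

1


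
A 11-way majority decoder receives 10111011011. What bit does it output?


Ones: 8 out of 11
Threshold: 6

1 (8/11 voted 1)


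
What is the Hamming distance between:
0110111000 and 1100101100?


XOR: 1010010100
Count of 1s: 4

4


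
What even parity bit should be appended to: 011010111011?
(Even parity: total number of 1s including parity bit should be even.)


Number of 1s in data: 8
Parity bit: 0

0


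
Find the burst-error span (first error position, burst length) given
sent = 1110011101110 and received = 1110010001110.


XOR: 0000001100000

Burst at position 6, length 2


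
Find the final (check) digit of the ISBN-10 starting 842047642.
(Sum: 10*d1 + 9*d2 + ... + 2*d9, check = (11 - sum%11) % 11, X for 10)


Weighted sum: 231
231 mod 11 = 0

Check digit: 0


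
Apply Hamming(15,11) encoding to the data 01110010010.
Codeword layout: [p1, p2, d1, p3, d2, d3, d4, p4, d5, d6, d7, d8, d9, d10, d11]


Parity bits: p1=1, p2=0, p3=0, p4=0

100011100010010


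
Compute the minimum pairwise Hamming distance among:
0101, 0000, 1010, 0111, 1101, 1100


Comparing all pairs, minimum distance: 1
Can detect 0 errors, correct 0 errors

1


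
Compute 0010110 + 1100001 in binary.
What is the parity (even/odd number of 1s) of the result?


0010110 = 22
1100001 = 97
Sum = 119 = 1110111
1s count = 6

even parity (6 ones in 1110111)


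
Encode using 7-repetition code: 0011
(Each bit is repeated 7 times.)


Each bit -> 7 copies

0000000000000011111111111111


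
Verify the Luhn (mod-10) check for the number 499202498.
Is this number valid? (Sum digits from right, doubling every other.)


Luhn sum = 51
51 mod 10 = 1

Invalid (Luhn sum mod 10 = 1)


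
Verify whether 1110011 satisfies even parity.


Number of 1s: 5

No, parity error (5 ones)


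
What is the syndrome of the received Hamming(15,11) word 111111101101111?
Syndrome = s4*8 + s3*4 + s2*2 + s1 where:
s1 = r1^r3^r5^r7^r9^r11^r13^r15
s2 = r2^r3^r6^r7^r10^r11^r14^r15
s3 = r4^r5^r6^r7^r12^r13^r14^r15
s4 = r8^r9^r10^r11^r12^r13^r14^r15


s1=1, s2=1, s3=0, s4=0

Syndrome = 3 (error at position 3)


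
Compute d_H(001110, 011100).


XOR: 010010
Count of 1s: 2

2


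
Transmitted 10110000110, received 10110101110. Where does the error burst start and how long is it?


XOR: 00000101000

Burst at position 5, length 3


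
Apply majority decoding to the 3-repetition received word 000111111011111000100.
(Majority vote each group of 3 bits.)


Groups: 000, 111, 111, 011, 111, 000, 100
Majority votes: 0111100

0111100


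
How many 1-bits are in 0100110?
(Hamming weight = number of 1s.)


Counting 1s in 0100110

3


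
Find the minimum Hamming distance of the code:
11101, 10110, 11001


Comparing all pairs, minimum distance: 1
Can detect 0 errors, correct 0 errors

1


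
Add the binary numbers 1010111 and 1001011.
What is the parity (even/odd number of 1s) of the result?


1010111 = 87
1001011 = 75
Sum = 162 = 10100010
1s count = 3

odd parity (3 ones in 10100010)


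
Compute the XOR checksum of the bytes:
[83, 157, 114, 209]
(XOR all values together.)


XOR chain: 83 ^ 157 ^ 114 ^ 209 = 109

109


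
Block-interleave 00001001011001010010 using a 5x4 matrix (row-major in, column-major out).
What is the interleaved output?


Matrix:
  0000
  1001
  0110
  0101
  0010
Read columns: 01000001100010101010

01000001100010101010


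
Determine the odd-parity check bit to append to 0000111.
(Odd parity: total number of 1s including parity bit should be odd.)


Number of 1s in data: 3
Parity bit: 0

0


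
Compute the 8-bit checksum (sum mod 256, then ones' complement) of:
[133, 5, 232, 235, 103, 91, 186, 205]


Sum = 1190 mod 256 = 166
Complement = 89

89


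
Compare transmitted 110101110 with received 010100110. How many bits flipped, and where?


XOR: 100001000

2 error(s) at position(s): 0, 5


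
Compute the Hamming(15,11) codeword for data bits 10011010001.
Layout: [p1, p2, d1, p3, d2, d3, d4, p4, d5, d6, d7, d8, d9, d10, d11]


Parity bits: p1=1, p2=0, p3=0, p4=1

101000111010001


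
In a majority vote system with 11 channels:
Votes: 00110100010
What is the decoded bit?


Ones: 4 out of 11
Threshold: 6

0 (4/11 voted 1)


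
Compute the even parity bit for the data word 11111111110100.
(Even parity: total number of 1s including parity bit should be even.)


Number of 1s in data: 11
Parity bit: 1

1


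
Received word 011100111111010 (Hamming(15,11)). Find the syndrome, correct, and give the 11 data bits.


Syndrome = 0: no error detected

Data: 10011111010 (no errors)


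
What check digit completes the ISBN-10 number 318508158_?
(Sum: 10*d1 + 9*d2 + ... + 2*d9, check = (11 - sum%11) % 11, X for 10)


Weighted sum: 213
213 mod 11 = 4

Check digit: 7


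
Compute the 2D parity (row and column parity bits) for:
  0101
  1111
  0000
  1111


Row parities: 0000
Column parities: 0101

Row P: 0000, Col P: 0101, Corner: 0


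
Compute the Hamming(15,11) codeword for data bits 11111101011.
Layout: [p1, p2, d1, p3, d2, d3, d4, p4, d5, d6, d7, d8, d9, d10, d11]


Parity bits: p1=1, p2=0, p3=0, p4=1

101011111101011


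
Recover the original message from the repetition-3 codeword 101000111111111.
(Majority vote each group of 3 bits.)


Groups: 101, 000, 111, 111, 111
Majority votes: 10111

10111


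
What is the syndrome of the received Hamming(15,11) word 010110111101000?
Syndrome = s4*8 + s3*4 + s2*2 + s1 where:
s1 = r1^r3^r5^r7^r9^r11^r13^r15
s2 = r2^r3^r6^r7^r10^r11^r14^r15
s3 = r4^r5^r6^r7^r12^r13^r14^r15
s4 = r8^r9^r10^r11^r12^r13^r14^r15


s1=1, s2=1, s3=0, s4=0

Syndrome = 3 (error at position 3)


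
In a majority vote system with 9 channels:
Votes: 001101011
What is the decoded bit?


Ones: 5 out of 9
Threshold: 5

1 (5/9 voted 1)


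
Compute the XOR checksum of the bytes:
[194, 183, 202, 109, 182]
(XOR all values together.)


XOR chain: 194 ^ 183 ^ 202 ^ 109 ^ 182 = 100

100


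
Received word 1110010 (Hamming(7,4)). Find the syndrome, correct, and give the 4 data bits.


Syndrome = 6: error at position 6

Data: 1000 (corrected bit 6)


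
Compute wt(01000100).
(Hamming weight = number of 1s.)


Counting 1s in 01000100

2


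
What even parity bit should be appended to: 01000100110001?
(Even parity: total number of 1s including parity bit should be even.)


Number of 1s in data: 5
Parity bit: 1

1


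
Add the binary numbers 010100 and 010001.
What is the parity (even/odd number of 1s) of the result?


010100 = 20
010001 = 17
Sum = 37 = 100101
1s count = 3

odd parity (3 ones in 100101)


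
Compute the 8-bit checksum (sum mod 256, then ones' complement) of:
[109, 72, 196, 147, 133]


Sum = 657 mod 256 = 145
Complement = 110

110


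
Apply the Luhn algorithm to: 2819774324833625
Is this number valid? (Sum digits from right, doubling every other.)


Luhn sum = 85
85 mod 10 = 5

Invalid (Luhn sum mod 10 = 5)


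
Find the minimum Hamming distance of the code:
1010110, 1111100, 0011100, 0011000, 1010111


Comparing all pairs, minimum distance: 1
Can detect 0 errors, correct 0 errors

1


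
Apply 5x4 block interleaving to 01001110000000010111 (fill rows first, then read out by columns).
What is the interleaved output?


Matrix:
  0100
  1110
  0000
  0001
  0111
Read columns: 01000110010100100011

01000110010100100011


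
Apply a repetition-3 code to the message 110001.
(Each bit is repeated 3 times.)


Each bit -> 3 copies

111111000000000111


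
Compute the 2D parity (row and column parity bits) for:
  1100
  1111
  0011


Row parities: 000
Column parities: 0000

Row P: 000, Col P: 0000, Corner: 0


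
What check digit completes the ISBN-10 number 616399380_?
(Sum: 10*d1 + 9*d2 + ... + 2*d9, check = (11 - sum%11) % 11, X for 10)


Weighted sum: 273
273 mod 11 = 9

Check digit: 2


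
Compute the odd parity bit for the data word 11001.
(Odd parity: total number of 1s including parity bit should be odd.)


Number of 1s in data: 3
Parity bit: 0

0


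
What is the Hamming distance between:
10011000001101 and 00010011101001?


XOR: 10001011100100
Count of 1s: 6

6


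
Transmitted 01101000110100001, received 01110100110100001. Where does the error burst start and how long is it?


XOR: 00011100000000000

Burst at position 3, length 3


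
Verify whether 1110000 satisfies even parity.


Number of 1s: 3

No, parity error (3 ones)


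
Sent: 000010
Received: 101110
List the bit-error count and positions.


XOR: 101100

3 error(s) at position(s): 0, 2, 3


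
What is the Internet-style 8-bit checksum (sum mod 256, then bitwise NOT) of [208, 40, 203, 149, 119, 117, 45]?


Sum = 881 mod 256 = 113
Complement = 142

142


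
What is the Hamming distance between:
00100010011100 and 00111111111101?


XOR: 00011101100001
Count of 1s: 6

6


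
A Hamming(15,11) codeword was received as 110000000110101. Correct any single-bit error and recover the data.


Syndrome = 0: no error detected

Data: 00000110101 (no errors)


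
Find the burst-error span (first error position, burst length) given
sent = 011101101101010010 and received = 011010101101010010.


XOR: 000111000000000000

Burst at position 3, length 3


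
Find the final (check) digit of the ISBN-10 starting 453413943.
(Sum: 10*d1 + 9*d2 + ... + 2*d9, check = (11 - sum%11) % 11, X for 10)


Weighted sum: 212
212 mod 11 = 3

Check digit: 8


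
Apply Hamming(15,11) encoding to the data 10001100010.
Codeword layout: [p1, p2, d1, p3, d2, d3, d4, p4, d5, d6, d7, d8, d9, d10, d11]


Parity bits: p1=0, p2=1, p3=1, p4=1

011100011100010


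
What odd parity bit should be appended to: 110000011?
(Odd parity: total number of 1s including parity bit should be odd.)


Number of 1s in data: 4
Parity bit: 1

1


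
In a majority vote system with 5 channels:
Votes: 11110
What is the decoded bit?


Ones: 4 out of 5
Threshold: 3

1 (4/5 voted 1)


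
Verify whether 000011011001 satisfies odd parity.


Number of 1s: 5

Yes, parity is correct (5 ones)


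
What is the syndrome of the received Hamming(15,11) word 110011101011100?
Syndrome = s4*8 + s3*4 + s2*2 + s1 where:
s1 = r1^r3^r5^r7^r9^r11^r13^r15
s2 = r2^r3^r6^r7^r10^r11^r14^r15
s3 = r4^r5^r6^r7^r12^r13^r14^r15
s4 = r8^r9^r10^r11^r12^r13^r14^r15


s1=0, s2=0, s3=1, s4=0

Syndrome = 4 (error at position 4)


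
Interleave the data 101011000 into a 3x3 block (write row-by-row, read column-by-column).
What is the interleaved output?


Matrix:
  101
  011
  000
Read columns: 100010110

100010110


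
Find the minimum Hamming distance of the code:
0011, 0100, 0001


Comparing all pairs, minimum distance: 1
Can detect 0 errors, correct 0 errors

1


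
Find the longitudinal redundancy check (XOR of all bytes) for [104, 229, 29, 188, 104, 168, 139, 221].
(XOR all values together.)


XOR chain: 104 ^ 229 ^ 29 ^ 188 ^ 104 ^ 168 ^ 139 ^ 221 = 186

186


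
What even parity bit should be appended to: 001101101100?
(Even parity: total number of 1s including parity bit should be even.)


Number of 1s in data: 6
Parity bit: 0

0


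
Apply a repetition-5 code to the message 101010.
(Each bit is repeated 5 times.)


Each bit -> 5 copies

111110000011111000001111100000


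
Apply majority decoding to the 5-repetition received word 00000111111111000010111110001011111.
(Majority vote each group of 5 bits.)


Groups: 00000, 11111, 11110, 00010, 11111, 00010, 11111
Majority votes: 0110101

0110101


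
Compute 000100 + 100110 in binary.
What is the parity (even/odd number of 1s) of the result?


000100 = 4
100110 = 38
Sum = 42 = 101010
1s count = 3

odd parity (3 ones in 101010)


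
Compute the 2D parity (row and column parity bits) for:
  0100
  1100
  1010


Row parities: 100
Column parities: 0010

Row P: 100, Col P: 0010, Corner: 1


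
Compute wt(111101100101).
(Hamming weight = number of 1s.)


Counting 1s in 111101100101

8


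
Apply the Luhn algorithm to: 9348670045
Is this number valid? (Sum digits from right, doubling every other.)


Luhn sum = 51
51 mod 10 = 1

Invalid (Luhn sum mod 10 = 1)


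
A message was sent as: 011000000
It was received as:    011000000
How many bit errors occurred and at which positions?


XOR: 000000000

0 errors (received matches sent)


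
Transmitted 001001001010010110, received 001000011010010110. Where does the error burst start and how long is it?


XOR: 000001010000000000

Burst at position 5, length 3


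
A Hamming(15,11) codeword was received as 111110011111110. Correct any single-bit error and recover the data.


Syndrome = 14: error at position 14

Data: 11001111100 (corrected bit 14)


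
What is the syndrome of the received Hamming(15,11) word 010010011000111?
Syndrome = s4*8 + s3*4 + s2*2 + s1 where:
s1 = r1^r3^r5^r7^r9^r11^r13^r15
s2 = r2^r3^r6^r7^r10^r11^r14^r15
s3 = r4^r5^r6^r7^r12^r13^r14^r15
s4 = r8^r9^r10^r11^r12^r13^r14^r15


s1=0, s2=1, s3=0, s4=1

Syndrome = 10 (error at position 10)


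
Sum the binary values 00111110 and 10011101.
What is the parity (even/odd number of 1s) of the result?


00111110 = 62
10011101 = 157
Sum = 219 = 11011011
1s count = 6

even parity (6 ones in 11011011)


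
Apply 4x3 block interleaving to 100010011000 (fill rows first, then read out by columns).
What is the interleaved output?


Matrix:
  100
  010
  011
  000
Read columns: 100001100010

100001100010
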